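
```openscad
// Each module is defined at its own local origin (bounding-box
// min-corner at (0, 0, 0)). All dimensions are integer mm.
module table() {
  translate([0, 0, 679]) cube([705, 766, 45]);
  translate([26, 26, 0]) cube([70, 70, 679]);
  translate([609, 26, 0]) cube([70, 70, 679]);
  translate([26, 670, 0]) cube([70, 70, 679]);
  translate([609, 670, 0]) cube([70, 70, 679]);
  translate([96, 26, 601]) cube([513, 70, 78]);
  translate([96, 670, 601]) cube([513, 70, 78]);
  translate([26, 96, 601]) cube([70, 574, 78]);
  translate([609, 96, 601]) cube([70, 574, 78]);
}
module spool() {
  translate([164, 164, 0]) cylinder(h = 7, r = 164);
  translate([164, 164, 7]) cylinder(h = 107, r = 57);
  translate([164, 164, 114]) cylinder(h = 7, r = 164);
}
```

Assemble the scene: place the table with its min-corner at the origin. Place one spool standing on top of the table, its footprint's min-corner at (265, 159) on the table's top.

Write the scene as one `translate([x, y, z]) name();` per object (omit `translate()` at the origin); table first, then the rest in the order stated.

table();
translate([265, 159, 724]) spool();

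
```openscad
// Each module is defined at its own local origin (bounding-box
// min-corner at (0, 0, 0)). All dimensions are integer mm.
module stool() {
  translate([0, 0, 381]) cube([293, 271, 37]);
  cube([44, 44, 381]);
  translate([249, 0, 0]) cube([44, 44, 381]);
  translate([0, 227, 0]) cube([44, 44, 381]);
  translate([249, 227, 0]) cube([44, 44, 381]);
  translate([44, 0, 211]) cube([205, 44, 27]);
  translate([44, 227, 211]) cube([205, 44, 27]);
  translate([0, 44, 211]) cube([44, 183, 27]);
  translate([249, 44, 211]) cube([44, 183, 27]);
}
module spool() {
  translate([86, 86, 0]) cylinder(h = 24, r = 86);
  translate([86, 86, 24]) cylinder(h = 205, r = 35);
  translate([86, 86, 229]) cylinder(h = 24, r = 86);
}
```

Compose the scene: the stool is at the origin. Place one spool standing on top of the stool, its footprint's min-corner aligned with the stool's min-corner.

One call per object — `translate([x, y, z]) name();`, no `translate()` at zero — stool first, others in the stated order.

stool();
translate([0, 0, 418]) spool();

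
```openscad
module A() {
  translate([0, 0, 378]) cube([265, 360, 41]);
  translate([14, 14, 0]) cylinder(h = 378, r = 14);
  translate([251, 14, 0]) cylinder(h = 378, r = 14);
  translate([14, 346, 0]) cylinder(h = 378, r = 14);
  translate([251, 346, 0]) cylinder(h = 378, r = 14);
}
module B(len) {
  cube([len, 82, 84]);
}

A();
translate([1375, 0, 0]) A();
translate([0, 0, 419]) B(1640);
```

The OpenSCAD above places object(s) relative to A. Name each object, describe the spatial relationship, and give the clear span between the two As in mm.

Second stool starts at x = 1375; first ends at x = 265; clear span = 1375 − 265 = 1110 mm.

A is a stool. B is a beam. A beam spans the tops of two stools. The clear span between the two stools is 1110 mm.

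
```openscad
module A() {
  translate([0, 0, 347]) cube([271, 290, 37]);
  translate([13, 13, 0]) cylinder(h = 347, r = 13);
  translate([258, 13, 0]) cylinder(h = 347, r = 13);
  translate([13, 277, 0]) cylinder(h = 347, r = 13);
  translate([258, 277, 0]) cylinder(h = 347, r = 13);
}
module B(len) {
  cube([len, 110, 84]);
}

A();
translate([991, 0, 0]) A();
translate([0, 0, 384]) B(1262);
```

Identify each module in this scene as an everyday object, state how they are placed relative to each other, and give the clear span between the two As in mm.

Second stool starts at x = 991; first ends at x = 271; clear span = 991 − 271 = 720 mm.

A is a stool. B is a beam. A beam spans the tops of two stools. The clear span between the two stools is 720 mm.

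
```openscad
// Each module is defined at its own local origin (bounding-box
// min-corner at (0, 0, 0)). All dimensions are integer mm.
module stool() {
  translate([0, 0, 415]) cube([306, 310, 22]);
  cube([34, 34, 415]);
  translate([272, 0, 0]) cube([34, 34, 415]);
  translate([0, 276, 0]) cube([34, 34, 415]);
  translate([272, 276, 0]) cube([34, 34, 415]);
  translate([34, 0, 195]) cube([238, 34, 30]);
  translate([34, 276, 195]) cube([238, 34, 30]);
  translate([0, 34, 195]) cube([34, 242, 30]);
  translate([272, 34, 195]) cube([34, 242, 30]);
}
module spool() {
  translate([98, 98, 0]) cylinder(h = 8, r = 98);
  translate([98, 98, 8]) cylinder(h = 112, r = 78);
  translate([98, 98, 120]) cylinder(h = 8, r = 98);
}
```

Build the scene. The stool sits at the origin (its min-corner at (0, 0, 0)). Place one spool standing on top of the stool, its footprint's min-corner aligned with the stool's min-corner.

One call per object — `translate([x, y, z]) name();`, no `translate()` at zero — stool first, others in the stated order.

stool();
translate([0, 0, 437]) spool();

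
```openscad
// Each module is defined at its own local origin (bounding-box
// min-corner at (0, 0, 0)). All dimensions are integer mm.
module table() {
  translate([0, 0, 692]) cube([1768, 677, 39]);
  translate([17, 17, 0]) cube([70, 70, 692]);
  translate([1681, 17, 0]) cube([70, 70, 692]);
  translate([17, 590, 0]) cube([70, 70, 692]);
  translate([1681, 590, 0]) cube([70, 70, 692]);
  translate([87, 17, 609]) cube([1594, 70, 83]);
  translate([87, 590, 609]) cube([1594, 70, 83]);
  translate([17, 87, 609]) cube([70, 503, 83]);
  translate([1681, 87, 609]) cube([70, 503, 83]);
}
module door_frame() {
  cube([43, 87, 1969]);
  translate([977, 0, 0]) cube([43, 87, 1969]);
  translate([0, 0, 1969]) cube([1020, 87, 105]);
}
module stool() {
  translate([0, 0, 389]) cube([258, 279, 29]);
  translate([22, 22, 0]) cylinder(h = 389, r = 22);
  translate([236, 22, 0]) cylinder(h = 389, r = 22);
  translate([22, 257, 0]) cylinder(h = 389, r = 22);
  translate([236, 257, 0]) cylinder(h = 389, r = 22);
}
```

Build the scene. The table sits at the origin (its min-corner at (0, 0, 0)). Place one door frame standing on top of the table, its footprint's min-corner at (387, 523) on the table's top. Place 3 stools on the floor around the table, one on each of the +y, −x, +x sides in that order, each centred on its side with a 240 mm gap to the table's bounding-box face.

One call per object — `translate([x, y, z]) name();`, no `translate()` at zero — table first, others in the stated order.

table();
translate([387, 523, 731]) door_frame();
translate([755, 917, 0]) stool();
translate([-498, 199, 0]) stool();
translate([2008, 199, 0]) stool();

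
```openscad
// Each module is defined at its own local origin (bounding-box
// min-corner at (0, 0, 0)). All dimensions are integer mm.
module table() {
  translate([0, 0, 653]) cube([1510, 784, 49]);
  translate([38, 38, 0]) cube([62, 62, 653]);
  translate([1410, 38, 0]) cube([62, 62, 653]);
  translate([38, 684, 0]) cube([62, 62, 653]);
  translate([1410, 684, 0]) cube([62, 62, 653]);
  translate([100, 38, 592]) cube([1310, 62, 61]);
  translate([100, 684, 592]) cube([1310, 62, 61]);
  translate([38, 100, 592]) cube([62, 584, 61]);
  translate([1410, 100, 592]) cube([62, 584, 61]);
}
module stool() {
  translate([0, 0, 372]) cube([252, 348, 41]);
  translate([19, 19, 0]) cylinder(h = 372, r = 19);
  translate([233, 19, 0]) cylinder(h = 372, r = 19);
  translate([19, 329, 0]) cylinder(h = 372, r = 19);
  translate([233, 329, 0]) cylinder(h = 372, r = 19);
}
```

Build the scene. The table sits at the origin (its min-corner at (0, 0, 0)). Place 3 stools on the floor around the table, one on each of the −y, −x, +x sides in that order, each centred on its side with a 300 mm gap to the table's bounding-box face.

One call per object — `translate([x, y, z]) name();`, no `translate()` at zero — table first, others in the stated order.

table();
translate([629, -648, 0]) stool();
translate([-552, 218, 0]) stool();
translate([1810, 218, 0]) stool();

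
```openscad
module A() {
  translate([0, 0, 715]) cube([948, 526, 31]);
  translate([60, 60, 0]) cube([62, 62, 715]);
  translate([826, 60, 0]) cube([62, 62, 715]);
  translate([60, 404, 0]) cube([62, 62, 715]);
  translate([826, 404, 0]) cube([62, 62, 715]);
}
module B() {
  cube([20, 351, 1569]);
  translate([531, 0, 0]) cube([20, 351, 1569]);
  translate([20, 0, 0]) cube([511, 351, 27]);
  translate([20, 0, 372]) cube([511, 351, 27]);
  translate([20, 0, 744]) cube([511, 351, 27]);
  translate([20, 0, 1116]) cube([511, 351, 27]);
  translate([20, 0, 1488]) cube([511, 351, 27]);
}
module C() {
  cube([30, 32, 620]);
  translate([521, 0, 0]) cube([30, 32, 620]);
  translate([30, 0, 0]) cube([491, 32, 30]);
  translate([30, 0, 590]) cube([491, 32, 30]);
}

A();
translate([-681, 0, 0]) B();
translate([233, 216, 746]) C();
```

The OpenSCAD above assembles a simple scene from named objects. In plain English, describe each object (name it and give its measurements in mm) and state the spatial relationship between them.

A is a table with a 948×526 mm rectangular top, 31 mm thick, top surface at z = 746 mm, supported by four 62×62 mm square legs, each inset 60 mm from the nearest pair of top edges, running from the floor.

B is an open bookshelf. Two side panels, each 20 mm thick, 351 mm deep and 1569 mm tall, stand 551 mm apart (outside-to-outside). Between them sit 5 shelves, each 27 mm thick and 351 mm deep, spanning the full gap between the sides. The bottom shelf rests on the floor (its underside at z = 0) and the clear gap between one shelf's top and the next shelf's underside is 345 mm.

C is a picture frame with a 491×560 mm rectangular opening (x by z) and a uniform 30 mm border on every side. Frame depth is 32 mm along y. It is built from two vertical stiles running the full outside height and two horizontal rails spanning the gap between the stiles.

The bookshelf is on the floor beside the table on its −x side. The picture frame is on top of the table.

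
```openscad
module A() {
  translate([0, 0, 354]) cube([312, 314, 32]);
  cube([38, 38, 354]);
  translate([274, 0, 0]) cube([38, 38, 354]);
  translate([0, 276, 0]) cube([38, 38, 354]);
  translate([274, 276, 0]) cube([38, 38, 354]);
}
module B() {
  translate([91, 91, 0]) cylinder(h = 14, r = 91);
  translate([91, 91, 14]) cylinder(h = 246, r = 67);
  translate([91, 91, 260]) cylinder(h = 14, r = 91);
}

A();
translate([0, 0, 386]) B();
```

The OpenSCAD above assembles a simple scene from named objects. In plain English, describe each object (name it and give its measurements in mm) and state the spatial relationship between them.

A is a four-legged stool. The seat is a 312×314×32 mm slab whose top surface is at z = 386 mm; four square legs, each 38×38 mm in cross-section, run from the floor (z = 0) to the underside of the seat, each flush with a corner of the seat.

B is a spool: two coaxial disc flanges of radius 91 mm and thickness 14 mm, joined by a core cylinder of radius 67 mm and height 246 mm. The lower flange rests on z = 0 and the three cylinders share a vertical axis.

The spool is on top of the stool.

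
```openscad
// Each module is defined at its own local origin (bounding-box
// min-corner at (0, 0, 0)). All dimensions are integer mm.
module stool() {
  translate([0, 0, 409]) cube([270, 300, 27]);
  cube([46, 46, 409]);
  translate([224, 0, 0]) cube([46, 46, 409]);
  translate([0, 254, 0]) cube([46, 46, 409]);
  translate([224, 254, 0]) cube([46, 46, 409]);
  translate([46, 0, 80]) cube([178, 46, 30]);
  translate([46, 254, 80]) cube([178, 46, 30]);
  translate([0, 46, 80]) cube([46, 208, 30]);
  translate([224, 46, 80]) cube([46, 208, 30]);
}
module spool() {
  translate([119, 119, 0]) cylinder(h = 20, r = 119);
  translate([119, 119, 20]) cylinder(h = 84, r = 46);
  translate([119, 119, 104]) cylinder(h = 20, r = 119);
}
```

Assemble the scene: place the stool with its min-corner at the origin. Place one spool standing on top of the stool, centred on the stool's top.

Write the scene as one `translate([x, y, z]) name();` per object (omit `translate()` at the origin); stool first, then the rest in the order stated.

stool();
translate([16, 31, 436]) spool();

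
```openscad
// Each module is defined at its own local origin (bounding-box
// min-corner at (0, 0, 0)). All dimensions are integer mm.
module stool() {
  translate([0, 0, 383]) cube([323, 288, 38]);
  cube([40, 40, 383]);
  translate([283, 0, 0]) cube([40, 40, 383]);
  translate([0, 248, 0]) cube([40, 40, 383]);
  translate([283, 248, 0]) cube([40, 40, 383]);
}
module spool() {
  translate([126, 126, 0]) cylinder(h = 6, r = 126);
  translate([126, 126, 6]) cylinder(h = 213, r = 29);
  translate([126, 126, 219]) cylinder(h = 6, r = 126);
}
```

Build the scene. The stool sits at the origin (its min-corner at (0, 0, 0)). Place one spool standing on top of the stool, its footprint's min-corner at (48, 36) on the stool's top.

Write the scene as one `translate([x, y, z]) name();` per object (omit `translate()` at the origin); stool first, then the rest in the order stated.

stool();
translate([48, 36, 421]) spool();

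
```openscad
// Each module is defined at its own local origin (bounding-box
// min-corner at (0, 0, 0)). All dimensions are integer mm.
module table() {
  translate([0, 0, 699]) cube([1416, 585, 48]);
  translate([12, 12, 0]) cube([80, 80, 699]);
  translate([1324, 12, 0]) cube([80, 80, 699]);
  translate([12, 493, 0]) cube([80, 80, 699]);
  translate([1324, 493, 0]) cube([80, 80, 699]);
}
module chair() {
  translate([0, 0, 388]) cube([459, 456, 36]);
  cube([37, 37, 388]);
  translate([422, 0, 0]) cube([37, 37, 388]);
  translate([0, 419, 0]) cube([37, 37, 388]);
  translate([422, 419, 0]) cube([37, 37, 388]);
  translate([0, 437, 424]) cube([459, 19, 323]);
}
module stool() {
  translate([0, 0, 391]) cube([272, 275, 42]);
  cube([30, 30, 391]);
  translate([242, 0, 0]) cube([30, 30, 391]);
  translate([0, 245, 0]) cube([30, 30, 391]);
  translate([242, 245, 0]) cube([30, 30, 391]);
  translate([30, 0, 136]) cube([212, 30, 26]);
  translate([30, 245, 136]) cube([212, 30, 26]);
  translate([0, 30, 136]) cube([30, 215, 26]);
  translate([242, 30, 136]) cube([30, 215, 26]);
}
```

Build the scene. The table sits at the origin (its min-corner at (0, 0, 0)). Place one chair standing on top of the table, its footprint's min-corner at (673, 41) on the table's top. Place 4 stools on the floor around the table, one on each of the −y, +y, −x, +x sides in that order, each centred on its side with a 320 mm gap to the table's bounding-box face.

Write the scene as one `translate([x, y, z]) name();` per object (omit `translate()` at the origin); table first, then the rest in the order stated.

table();
translate([673, 41, 747]) chair();
translate([572, -595, 0]) stool();
translate([572, 905, 0]) stool();
translate([-592, 155, 0]) stool();
translate([1736, 155, 0]) stool();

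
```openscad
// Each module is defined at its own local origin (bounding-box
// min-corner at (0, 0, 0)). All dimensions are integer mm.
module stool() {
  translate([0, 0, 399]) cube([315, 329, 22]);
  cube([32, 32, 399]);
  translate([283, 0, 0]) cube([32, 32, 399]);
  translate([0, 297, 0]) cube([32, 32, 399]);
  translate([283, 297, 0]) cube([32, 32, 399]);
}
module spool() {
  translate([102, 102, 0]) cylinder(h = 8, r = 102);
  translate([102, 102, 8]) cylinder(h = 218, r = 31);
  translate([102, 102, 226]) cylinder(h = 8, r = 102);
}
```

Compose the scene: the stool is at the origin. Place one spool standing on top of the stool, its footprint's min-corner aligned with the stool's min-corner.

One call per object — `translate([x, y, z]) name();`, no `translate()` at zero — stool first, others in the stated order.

stool();
translate([0, 0, 421]) spool();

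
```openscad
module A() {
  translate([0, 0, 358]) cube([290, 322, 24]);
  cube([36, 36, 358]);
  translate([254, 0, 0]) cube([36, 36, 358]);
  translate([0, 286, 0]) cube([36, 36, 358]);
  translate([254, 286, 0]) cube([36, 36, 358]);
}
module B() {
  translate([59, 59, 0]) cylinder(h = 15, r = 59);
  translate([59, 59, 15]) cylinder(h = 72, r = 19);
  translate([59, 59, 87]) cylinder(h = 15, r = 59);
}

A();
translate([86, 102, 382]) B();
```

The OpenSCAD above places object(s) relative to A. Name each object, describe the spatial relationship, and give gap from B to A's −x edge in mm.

A is a stool. B is a spool. The spool is on top of the stool, centred. The gap from the spool to the stool's −x edge is 86 mm.

The spool's min-x is at 86; the stool's min-x is 0; gap = 86 mm.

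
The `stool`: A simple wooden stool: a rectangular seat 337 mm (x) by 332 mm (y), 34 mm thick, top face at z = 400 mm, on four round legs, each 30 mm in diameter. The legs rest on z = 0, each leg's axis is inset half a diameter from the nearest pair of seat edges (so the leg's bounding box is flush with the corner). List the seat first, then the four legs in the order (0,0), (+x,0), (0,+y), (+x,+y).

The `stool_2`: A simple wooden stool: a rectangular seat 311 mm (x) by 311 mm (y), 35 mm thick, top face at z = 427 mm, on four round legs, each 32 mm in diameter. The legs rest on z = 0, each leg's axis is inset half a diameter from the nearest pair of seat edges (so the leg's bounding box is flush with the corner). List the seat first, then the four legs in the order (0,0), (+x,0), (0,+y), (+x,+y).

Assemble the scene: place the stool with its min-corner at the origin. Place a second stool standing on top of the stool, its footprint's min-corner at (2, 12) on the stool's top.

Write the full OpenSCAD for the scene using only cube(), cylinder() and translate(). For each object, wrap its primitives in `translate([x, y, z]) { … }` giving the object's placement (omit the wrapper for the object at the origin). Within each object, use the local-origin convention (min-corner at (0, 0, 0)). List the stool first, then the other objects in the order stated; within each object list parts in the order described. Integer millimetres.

translate([0, 0, 366]) cube([337, 332, 34]);
translate([15, 15, 0]) cylinder(h = 366, r = 15);
translate([322, 15, 0]) cylinder(h = 366, r = 15);
translate([15, 317, 0]) cylinder(h = 366, r = 15);
translate([322, 317, 0]) cylinder(h = 366, r = 15);
translate([2, 12, 400]) {
  translate([0, 0, 392]) cube([311, 311, 35]);
  translate([16, 16, 0]) cylinder(h = 392, r = 16);
  translate([295, 16, 0]) cylinder(h = 392, r = 16);
  translate([16, 295, 0]) cylinder(h = 392, r = 16);
  translate([295, 295, 0]) cylinder(h = 392, r = 16);
}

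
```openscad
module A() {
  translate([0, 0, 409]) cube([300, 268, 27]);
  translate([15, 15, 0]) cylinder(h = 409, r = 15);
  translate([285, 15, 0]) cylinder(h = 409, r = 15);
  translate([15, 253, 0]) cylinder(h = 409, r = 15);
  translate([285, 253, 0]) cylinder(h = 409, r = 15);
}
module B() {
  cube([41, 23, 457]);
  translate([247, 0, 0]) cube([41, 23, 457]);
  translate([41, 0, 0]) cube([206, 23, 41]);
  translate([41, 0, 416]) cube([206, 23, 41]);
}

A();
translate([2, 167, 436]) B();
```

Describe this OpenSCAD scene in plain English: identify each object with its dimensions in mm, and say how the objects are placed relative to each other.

A is a four-legged stool. The seat is 300×268 mm, 27 mm thick, top at z = 436 mm. It stands on four round legs, each 30 mm in diameter, from z = 0 to the seat underside, each leg's axis is inset half a diameter from the nearest pair of seat edges (so the leg's bounding box is flush with the corner).

B is a picture frame with a 206×375 mm rectangular opening (x by z) and a uniform 41 mm border on every side. Frame depth is 23 mm along y. It is built from two vertical stiles running the full outside height and two horizontal rails spanning the gap between the stiles.

The picture frame is on top of the stool.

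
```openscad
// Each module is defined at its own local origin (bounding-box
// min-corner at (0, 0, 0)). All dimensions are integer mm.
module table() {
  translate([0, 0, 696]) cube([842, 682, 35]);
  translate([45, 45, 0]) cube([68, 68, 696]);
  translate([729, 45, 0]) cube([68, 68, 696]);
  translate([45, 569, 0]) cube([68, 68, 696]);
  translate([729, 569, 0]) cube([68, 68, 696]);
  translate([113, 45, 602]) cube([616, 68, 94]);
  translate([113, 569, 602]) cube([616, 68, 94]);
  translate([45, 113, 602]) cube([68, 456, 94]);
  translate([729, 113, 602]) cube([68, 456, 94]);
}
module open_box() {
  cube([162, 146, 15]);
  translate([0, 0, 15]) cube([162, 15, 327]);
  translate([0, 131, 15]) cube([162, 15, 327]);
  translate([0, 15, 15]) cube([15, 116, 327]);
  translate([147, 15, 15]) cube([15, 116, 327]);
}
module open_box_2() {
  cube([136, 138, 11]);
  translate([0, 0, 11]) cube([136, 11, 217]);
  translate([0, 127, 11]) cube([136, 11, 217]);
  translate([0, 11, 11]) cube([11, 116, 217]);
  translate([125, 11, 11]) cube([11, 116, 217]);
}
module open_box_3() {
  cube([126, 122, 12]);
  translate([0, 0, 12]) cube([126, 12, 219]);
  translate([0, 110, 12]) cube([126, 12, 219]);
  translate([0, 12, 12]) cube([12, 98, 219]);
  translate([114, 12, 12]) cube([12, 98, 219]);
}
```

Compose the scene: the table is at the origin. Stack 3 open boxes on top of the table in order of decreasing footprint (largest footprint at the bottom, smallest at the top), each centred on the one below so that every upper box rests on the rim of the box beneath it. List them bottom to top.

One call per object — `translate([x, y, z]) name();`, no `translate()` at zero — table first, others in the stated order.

table();
translate([340, 268, 731]) open_box();
translate([353, 272, 1073]) open_box_2();
translate([358, 280, 1301]) open_box_3();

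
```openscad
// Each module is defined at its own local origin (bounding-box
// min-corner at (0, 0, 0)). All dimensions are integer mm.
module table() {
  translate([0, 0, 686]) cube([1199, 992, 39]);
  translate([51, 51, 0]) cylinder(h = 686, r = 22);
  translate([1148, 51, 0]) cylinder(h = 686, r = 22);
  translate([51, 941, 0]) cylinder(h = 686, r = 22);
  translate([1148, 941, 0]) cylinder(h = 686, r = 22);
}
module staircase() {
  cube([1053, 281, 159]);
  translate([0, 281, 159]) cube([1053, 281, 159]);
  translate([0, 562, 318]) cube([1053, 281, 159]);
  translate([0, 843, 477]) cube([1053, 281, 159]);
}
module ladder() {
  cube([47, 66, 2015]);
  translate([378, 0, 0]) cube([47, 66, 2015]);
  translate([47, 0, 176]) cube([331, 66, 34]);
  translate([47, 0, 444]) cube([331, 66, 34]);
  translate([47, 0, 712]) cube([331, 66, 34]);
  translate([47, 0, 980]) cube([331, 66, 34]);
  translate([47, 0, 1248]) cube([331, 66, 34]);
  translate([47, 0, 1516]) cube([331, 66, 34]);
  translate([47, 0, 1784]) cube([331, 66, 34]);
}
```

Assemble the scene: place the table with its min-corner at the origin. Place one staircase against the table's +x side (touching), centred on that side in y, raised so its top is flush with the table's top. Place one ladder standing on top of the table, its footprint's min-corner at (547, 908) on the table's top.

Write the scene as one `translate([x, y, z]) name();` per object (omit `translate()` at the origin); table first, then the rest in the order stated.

table();
translate([1199, -66, 89]) staircase();
translate([547, 908, 725]) ladder();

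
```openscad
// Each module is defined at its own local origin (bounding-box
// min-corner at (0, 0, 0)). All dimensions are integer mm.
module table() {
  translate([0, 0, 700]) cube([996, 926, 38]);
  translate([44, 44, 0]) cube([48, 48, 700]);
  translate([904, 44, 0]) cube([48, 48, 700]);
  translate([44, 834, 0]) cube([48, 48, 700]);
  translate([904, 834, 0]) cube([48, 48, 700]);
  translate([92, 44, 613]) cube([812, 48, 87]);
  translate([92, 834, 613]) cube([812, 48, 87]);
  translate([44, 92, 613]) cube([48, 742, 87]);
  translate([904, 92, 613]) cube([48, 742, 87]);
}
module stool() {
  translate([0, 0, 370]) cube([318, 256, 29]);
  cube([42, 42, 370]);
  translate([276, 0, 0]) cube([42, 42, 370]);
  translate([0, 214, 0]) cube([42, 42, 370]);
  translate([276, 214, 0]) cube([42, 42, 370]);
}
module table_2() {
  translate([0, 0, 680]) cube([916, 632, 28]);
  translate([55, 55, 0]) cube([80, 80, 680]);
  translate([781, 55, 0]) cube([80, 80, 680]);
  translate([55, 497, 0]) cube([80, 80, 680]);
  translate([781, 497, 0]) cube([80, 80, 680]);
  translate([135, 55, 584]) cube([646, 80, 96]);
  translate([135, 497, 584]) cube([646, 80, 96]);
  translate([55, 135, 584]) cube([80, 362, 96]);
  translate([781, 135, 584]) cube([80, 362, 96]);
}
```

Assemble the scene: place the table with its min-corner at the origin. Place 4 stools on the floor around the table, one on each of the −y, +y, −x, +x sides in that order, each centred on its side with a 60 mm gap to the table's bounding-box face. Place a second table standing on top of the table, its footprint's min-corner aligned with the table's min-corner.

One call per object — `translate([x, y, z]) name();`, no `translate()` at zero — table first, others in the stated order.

table();
translate([339, -316, 0]) stool();
translate([339, 986, 0]) stool();
translate([-378, 335, 0]) stool();
translate([1056, 335, 0]) stool();
translate([0, 0, 738]) table_2();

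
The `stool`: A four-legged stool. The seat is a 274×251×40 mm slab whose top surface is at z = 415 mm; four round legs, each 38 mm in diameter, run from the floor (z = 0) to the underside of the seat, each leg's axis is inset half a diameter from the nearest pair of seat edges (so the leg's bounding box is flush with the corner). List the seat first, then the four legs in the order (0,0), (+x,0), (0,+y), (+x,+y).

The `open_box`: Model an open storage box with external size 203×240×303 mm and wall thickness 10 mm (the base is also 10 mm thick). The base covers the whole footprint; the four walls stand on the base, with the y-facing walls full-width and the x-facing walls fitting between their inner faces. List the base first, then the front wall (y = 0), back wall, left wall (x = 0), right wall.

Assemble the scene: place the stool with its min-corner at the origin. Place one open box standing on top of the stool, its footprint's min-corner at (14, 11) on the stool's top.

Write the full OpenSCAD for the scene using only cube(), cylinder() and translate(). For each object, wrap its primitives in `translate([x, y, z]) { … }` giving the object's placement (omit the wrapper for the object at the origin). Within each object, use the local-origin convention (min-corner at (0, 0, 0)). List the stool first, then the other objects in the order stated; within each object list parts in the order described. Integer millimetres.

translate([0, 0, 375]) cube([274, 251, 40]);
translate([19, 19, 0]) cylinder(h = 375, r = 19);
translate([255, 19, 0]) cylinder(h = 375, r = 19);
translate([19, 232, 0]) cylinder(h = 375, r = 19);
translate([255, 232, 0]) cylinder(h = 375, r = 19);
translate([14, 11, 415]) {
  cube([203, 240, 10]);
  translate([0, 0, 10]) cube([203, 10, 293]);
  translate([0, 230, 10]) cube([203, 10, 293]);
  translate([0, 10, 10]) cube([10, 220, 293]);
  translate([193, 10, 10]) cube([10, 220, 293]);
}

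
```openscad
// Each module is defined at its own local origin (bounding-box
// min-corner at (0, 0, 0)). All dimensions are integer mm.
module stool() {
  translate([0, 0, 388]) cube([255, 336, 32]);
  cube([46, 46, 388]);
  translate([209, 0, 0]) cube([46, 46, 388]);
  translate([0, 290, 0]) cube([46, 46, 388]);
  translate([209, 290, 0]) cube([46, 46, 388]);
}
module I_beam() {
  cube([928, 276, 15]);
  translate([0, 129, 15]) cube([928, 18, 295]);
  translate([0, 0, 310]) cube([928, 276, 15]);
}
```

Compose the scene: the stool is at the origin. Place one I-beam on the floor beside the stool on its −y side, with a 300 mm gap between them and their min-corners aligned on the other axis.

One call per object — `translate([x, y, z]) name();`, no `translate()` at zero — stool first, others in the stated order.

stool();
translate([0, -576, 0]) I_beam();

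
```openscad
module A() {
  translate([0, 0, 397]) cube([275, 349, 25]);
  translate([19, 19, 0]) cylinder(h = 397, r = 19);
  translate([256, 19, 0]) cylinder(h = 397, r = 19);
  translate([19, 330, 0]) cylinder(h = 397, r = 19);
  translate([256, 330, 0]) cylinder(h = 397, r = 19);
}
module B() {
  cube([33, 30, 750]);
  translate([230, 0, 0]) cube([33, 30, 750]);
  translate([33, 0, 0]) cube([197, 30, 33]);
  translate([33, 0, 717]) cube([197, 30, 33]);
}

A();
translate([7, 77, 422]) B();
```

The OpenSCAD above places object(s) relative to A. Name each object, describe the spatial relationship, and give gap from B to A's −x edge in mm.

A is a stool. B is a picture frame. The picture frame is on top of the stool. The gap from the picture frame to the stool's −x edge is 7 mm.

The picture frame's min-x is at 7; the stool's min-x is 0; gap = 7 mm.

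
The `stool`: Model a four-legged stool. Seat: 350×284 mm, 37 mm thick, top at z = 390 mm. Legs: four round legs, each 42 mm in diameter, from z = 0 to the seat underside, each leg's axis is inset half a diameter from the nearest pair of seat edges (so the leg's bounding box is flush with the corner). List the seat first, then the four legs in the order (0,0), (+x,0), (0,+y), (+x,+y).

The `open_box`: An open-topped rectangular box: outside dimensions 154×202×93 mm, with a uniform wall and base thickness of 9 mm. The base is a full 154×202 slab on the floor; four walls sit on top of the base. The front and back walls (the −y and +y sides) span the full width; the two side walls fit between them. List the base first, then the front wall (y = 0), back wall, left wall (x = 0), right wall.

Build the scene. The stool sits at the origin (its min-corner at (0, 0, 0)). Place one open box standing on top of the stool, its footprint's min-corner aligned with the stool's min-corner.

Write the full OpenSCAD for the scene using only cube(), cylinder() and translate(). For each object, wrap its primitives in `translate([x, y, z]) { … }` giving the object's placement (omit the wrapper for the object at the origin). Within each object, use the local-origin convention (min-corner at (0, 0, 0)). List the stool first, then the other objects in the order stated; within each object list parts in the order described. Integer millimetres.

translate([0, 0, 353]) cube([350, 284, 37]);
translate([21, 21, 0]) cylinder(h = 353, r = 21);
translate([329, 21, 0]) cylinder(h = 353, r = 21);
translate([21, 263, 0]) cylinder(h = 353, r = 21);
translate([329, 263, 0]) cylinder(h = 353, r = 21);
translate([0, 0, 390]) {
  cube([154, 202, 9]);
  translate([0, 0, 9]) cube([154, 9, 84]);
  translate([0, 193, 9]) cube([154, 9, 84]);
  translate([0, 9, 9]) cube([9, 184, 84]);
  translate([145, 9, 9]) cube([9, 184, 84]);
}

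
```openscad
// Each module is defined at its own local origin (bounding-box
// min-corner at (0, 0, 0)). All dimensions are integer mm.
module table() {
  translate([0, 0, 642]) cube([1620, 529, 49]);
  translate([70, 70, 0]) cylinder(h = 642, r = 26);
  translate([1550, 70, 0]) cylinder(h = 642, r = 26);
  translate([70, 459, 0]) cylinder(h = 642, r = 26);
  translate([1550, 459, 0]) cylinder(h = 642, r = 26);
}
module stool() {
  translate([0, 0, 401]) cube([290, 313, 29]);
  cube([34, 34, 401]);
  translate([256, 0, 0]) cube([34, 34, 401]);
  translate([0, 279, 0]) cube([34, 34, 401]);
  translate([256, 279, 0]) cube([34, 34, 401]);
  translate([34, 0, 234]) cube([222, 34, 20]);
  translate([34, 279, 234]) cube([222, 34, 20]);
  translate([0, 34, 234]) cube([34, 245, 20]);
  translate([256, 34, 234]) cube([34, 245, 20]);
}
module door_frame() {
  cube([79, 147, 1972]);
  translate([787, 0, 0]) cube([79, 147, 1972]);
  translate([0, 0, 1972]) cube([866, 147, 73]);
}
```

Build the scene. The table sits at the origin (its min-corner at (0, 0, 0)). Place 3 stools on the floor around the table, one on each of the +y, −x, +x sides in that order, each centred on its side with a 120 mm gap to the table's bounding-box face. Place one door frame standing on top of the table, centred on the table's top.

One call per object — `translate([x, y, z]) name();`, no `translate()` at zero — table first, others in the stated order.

table();
translate([665, 649, 0]) stool();
translate([-410, 108, 0]) stool();
translate([1740, 108, 0]) stool();
translate([377, 191, 691]) door_frame();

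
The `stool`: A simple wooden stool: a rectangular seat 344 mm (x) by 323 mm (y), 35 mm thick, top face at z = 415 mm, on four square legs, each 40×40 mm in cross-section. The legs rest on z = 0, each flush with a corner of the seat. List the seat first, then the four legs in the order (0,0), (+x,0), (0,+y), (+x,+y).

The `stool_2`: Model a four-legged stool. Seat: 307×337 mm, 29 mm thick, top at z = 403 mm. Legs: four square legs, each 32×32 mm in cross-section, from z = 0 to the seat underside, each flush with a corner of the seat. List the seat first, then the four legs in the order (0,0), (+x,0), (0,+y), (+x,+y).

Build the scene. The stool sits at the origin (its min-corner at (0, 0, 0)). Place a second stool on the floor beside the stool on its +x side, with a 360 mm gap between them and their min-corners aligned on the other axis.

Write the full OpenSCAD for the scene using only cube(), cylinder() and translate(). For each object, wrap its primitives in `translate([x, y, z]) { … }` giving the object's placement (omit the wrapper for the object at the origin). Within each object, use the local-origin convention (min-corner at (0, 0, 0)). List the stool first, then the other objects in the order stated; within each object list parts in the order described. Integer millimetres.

translate([0, 0, 380]) cube([344, 323, 35]);
cube([40, 40, 380]);
translate([304, 0, 0]) cube([40, 40, 380]);
translate([0, 283, 0]) cube([40, 40, 380]);
translate([304, 283, 0]) cube([40, 40, 380]);
translate([704, 0, 0]) {
  translate([0, 0, 374]) cube([307, 337, 29]);
  cube([32, 32, 374]);
  translate([275, 0, 0]) cube([32, 32, 374]);
  translate([0, 305, 0]) cube([32, 32, 374]);
  translate([275, 305, 0]) cube([32, 32, 374]);
}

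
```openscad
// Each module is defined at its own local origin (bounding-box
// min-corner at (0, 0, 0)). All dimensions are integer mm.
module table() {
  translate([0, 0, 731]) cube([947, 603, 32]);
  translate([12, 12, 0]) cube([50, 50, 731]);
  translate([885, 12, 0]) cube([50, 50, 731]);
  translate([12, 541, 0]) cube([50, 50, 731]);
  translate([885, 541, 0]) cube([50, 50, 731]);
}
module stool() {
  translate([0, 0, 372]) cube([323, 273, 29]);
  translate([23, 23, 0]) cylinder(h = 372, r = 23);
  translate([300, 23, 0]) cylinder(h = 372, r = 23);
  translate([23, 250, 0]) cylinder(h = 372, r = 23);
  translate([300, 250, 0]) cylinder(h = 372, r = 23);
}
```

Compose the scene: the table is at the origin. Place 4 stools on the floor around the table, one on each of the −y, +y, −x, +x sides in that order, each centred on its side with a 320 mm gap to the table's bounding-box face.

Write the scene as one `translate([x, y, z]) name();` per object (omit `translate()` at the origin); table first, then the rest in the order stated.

table();
translate([312, -593, 0]) stool();
translate([312, 923, 0]) stool();
translate([-643, 165, 0]) stool();
translate([1267, 165, 0]) stool();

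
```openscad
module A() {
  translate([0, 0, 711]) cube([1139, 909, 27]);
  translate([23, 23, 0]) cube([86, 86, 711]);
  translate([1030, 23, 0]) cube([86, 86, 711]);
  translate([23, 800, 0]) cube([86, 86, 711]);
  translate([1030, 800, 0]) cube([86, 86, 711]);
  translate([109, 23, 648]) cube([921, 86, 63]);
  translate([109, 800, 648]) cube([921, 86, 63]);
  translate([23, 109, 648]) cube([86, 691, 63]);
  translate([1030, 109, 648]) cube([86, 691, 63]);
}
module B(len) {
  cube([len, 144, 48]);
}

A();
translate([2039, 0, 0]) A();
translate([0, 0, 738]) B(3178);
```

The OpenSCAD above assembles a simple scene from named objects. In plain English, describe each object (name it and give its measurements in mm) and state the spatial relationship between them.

A is a rectangular dining table. The top is 1139×909×27 mm with its upper surface at z = 738 mm. It stands on four 86×86 mm square legs, each inset 23 mm from the nearest pair of top edges, running from the floor to the underside of the top. Four apron rails, 86 mm thick and 63 mm tall, run between adjacent legs with their top edges flush with the underside of the top and their outer faces flush with the legs' outer faces.

B is a rectangular beam 3178 mm long (x), 144 mm deep (y), 48 mm thick (z).

The beam spans the tops of two tables placed 900 mm apart, resting at z = 738 mm.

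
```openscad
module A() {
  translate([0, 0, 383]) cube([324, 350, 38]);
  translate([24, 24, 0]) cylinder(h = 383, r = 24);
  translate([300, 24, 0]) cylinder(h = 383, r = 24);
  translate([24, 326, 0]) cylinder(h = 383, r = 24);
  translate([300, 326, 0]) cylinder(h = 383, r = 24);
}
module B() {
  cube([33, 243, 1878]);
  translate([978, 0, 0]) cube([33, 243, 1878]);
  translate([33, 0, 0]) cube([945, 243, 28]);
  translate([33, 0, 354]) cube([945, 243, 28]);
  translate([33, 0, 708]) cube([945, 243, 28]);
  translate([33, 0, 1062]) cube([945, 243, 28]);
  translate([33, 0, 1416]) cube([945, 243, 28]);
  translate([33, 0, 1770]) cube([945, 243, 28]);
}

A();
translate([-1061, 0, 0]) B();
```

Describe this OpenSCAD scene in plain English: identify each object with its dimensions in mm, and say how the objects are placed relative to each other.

A is a four-legged stool. The seat is a 324×350×38 mm slab whose top surface is at z = 421 mm; four round legs, each 48 mm in diameter, run from the floor (z = 0) to the underside of the seat, each leg's axis is inset half a diameter from the nearest pair of seat edges (so the leg's bounding box is flush with the corner).

B is a bookshelf 1011 mm wide overall, 243 mm deep and 1878 mm tall. The two sides are 33 mm thick vertical panels. 6 horizontal shelves of 28 mm thickness span between the inner faces of the sides; the lowest shelf sits on the floor and shelves are stacked with a clear vertical gap of 326 mm between each pair.

The bookshelf is on the floor beside the stool on its −x side.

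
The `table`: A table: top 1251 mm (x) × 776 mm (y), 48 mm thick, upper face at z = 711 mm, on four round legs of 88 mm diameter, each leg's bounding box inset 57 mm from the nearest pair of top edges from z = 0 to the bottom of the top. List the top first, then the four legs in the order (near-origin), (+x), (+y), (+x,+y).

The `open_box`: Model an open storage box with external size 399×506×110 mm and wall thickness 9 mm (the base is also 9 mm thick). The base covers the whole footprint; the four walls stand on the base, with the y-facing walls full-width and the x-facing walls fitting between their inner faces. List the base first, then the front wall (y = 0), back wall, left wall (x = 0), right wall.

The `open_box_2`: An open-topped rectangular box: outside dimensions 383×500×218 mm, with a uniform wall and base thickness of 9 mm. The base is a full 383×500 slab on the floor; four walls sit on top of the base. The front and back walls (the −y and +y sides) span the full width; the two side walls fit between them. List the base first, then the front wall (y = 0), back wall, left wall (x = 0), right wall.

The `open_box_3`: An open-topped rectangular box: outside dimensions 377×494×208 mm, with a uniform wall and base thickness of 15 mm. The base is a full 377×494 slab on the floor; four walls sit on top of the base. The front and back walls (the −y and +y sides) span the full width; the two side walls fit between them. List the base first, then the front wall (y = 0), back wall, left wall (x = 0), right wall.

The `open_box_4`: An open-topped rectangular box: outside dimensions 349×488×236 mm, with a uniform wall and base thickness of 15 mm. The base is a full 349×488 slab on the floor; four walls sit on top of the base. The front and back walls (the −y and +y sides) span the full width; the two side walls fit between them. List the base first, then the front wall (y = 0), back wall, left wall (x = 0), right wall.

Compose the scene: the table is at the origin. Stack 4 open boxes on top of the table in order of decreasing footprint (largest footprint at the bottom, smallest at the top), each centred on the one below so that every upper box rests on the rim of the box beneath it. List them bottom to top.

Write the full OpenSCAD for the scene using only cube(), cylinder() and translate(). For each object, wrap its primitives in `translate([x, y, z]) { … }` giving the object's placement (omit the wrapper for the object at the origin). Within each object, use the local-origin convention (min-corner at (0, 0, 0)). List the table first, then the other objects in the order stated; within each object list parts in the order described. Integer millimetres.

translate([0, 0, 663]) cube([1251, 776, 48]);
translate([101, 101, 0]) cylinder(h = 663, r = 44);
translate([1150, 101, 0]) cylinder(h = 663, r = 44);
translate([101, 675, 0]) cylinder(h = 663, r = 44);
translate([1150, 675, 0]) cylinder(h = 663, r = 44);
translate([426, 135, 711]) {
  cube([399, 506, 9]);
  translate([0, 0, 9]) cube([399, 9, 101]);
  translate([0, 497, 9]) cube([399, 9, 101]);
  translate([0, 9, 9]) cube([9, 488, 101]);
  translate([390, 9, 9]) cube([9, 488, 101]);
}
translate([434, 138, 821]) {
  cube([383, 500, 9]);
  translate([0, 0, 9]) cube([383, 9, 209]);
  translate([0, 491, 9]) cube([383, 9, 209]);
  translate([0, 9, 9]) cube([9, 482, 209]);
  translate([374, 9, 9]) cube([9, 482, 209]);
}
translate([437, 141, 1039]) {
  cube([377, 494, 15]);
  translate([0, 0, 15]) cube([377, 15, 193]);
  translate([0, 479, 15]) cube([377, 15, 193]);
  translate([0, 15, 15]) cube([15, 464, 193]);
  translate([362, 15, 15]) cube([15, 464, 193]);
}
translate([451, 144, 1247]) {
  cube([349, 488, 15]);
  translate([0, 0, 15]) cube([349, 15, 221]);
  translate([0, 473, 15]) cube([349, 15, 221]);
  translate([0, 15, 15]) cube([15, 458, 221]);
  translate([334, 15, 15]) cube([15, 458, 221]);
}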